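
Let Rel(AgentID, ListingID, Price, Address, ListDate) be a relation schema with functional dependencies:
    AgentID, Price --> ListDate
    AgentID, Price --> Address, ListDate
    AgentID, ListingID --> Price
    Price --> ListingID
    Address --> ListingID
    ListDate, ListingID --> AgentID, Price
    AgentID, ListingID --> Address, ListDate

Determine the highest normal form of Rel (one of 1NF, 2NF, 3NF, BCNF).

3NF

Candidate keys: {Address, AgentID}, {Address, ListDate}, {AgentID, ListingID}, {AgentID, Price}, {ListDate, ListingID}, {ListDate, Price}. Prime attributes: {Address, AgentID, ListDate, ListingID, Price}.
Price --> ListingID: {Price}⁺ = {ListingID, Price}, which is not all of the attributes, so the left side is not a superkey — BCNF is violated.
Its right-hand attributes {ListingID} are all prime, as are those of every other non-superkey FD — the relation is in 3NF.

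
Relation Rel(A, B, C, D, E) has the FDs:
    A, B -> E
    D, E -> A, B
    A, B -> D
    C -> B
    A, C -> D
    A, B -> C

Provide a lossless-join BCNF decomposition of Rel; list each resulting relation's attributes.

{A, C, D, E}; {B, C}

Candidate keys of the original relation: {A, B}, {A, C}, {D, E}.
{A, B, C, D, E}: {C} determines {B, C} here but is not a superkey — split on C -> B, giving {B, C} and {A, C, D, E}.
{B, C} is in BCNF.
{A, C, D, E} is in BCNF.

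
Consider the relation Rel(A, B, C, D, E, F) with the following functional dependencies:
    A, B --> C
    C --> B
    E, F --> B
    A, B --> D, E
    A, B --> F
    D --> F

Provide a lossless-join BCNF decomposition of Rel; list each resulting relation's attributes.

Candidate keys of the original relation: {A, B}, {A, C}, {A, D, E}, {A, E, F}.
Within {A, B, C, D, E, F}: {C}⁺ ∩ {A, B, C, D, E, F} = {B, C}, not the whole set, so C --> B violates BCNF; decompose into {B, C} and {A, C, D, E, F}.
{B, C} is in BCNF.
Within {A, C, D, E, F}: {D}⁺ ∩ {A, C, D, E, F} = {D, F}, not the whole set, so D --> F violates BCNF; decompose into {D, F} and {A, C, D, E}.
{D, F} is in BCNF.
{A, C, D, E} is in BCNF.

{A, C, D, E}; {B, C}; {D, F}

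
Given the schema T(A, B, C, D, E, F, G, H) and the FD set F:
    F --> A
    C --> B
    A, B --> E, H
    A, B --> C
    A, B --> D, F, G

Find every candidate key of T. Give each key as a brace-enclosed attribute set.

{A, B}, {A, C}, {B, F}, {C, F}

{A, B}⁺ = {A, B, C, D, E, F, G, H} — all of the relation — so {A, B} is a candidate key.
{A, C}⁺ = {A, B, C, D, E, F, G, H} — all of the relation — so {A, C} is a candidate key.
{B, F}⁺ = {A, B, C, D, E, F, G, H} — all of the relation — so {B, F} is a candidate key.
{C, F}⁺ = {A, B, C, D, E, F, G, H} — all of the relation — so {C, F} is a candidate key.
These are minimal and exhaustive — every other superkey contains one of them.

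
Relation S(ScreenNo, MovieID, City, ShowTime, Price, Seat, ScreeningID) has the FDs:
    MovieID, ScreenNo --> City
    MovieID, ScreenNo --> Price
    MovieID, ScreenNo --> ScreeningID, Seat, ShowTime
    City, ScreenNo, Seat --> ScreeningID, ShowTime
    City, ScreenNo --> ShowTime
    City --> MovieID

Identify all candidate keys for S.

Attributes never on any right-hand side: {ScreenNo} — every candidate key must contain it.
{City, ScreenNo}⁺ = {City, MovieID, Price, ScreenNo, ScreeningID, Seat, ShowTime} — all of the relation — so {City, ScreenNo} is a candidate key.
{MovieID, ScreenNo}⁺ = {City, MovieID, Price, ScreenNo, ScreeningID, Seat, ShowTime} — all of the relation — so {MovieID, ScreenNo} is a candidate key.
These are minimal and exhaustive — every other superkey contains one of them.

{City, ScreenNo}, {MovieID, ScreenNo}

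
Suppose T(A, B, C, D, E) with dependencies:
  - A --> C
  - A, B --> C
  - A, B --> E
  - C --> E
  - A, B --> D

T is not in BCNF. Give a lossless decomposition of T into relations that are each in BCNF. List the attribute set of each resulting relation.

{A, B, D}; {A, C}; {C, E}

Candidate key of the original relation: {A, B}.
In {A, B, C, D, E}, {A} is not a superkey ({A}⁺ restricted to this set is {A, C, E}), so split on A --> C, E into {A, C, E} and {A, B, D}.
In {A, C, E}, {C} is not a superkey ({C}⁺ restricted to this set is {C, E}), so split on C --> E into {C, E} and {A, C}.
{C, E} has no BCNF violation.
{A, C} has no BCNF violation.
{A, B, D} has no BCNF violation.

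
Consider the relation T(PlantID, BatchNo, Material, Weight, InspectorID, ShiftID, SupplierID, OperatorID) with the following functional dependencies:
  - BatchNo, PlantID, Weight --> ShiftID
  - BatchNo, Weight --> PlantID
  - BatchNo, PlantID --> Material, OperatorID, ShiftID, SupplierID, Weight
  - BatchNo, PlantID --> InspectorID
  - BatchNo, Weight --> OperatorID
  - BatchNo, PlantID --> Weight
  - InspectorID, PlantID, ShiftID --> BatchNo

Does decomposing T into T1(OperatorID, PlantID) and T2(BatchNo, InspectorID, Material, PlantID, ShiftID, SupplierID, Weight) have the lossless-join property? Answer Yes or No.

Common attributes: {PlantID}; their closure is {PlantID}.
The closure covers neither T1 nor T2 entirely; the join is not lossless.

No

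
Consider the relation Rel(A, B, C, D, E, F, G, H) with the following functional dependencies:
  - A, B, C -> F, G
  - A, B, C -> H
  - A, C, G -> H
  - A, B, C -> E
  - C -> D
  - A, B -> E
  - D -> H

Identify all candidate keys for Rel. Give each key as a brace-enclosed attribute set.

Attributes never on any right-hand side: {A, B, C} — every candidate key must contain all of them.
{A, B, C} is a candidate key since {A, B, C}⁺ = {A, B, C, D, E, F, G, H} covers every attribute.
No other minimal set has full closure, so this is the only candidate key.

{A, B, C}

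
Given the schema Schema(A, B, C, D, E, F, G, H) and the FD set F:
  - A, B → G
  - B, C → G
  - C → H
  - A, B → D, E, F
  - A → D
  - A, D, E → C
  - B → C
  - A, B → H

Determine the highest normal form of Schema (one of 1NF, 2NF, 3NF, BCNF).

1NF

Candidate key: {A, B}. Prime attributes: {A, B}.
For B, C → G we have {B, C}⁺ = {B, C, G, H}; {B, C} is not a superkey, so BCNF fails.
B, C → G determines the non-prime attribute {G} from a non-superkey — 3NF is violated.
{A} is a proper subset of the key {A, B}, and {A}⁺ contains the non-prime attribute {D} — a partial dependency, so 2NF is violated.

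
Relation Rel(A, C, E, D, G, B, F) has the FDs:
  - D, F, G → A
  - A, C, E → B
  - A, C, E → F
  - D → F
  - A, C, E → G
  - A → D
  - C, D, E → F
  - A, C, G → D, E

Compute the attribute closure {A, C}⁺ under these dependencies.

{A, C, D, F}

Start with {A, C}.
A → D applies; add {D} → now {A, C, D}.
D → F applies; add {F} → now {A, C, D, F}.
No further FD applies.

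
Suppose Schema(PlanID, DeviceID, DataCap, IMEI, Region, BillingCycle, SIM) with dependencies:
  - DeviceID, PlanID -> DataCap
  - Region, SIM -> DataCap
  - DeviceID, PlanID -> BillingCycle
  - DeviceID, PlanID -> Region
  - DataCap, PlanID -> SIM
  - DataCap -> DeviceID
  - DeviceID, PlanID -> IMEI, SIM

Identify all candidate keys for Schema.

{DataCap, PlanID}, {DeviceID, PlanID}, {PlanID, Region, SIM}

No FD produces {PlanID}, so it must be in every candidate key.
Closure of {DataCap, PlanID} is {BillingCycle, DataCap, DeviceID, IMEI, PlanID, Region, SIM}, the whole schema; {DataCap, PlanID} is a candidate key.
Closure of {DeviceID, PlanID} is {BillingCycle, DataCap, DeviceID, IMEI, PlanID, Region, SIM}, the whole schema; {DeviceID, PlanID} is a candidate key.
Closure of {PlanID, Region, SIM} is {BillingCycle, DataCap, DeviceID, IMEI, PlanID, Region, SIM}, the whole schema; {PlanID, Region, SIM} is a candidate key.
These are minimal and exhaustive — every other superkey contains one of them.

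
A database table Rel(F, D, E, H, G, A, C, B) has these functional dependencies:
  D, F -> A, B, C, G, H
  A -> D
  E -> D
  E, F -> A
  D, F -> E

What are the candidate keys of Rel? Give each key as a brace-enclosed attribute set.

{A, F}, {D, F}, {E, F}

{F} never appears on the right of any FD, so every key must include it.
{A, F}⁺ = {A, B, C, D, E, F, G, H} — all of the relation — so {A, F} is a candidate key.
{D, F}⁺ = {A, B, C, D, E, F, G, H} — all of the relation — so {D, F} is a candidate key.
{E, F}⁺ = {A, B, C, D, E, F, G, H} — all of the relation — so {E, F} is a candidate key.
Any other superkey properly contains one of these, so there are no further candidate keys.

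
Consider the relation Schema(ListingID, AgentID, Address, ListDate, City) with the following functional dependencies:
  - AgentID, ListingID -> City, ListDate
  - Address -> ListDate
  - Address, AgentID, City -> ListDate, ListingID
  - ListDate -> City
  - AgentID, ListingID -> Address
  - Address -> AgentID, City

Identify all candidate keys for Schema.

{Address}, {AgentID, ListingID}

{Address}⁺ = {Address, AgentID, City, ListDate, ListingID} — all of the relation — so {Address} is a candidate key.
{AgentID, ListingID}⁺ = {Address, AgentID, City, ListDate, ListingID} — all of the relation — so {AgentID, ListingID} is a candidate key.
These are minimal and exhaustive — every other superkey contains one of them.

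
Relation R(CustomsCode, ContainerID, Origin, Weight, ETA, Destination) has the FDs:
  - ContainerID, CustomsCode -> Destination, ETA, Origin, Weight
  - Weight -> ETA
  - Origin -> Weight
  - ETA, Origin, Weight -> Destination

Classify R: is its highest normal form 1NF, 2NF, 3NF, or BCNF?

Candidate key: {ContainerID, CustomsCode}. Prime attributes: {ContainerID, CustomsCode}.
Weight -> ETA breaks BCNF: {Weight}⁺ = {ETA, Weight}, so {Weight} is not a superkey.
Because {ETA} is non-prime and the left side of Weight -> ETA is not a superkey, the relation is not in 3NF.
No non-prime attribute depends on a proper subset of any candidate key, so 2NF holds.

2NF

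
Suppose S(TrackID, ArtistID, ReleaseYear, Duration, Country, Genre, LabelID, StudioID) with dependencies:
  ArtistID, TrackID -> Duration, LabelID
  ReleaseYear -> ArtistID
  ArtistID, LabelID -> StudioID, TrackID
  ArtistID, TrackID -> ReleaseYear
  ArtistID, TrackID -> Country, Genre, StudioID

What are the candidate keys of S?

{ArtistID, LabelID}⁺ = {ArtistID, Country, Duration, Genre, LabelID, ReleaseYear, StudioID, TrackID} — all of the relation — so {ArtistID, LabelID} is a candidate key.
{ArtistID, TrackID}⁺ = {ArtistID, Country, Duration, Genre, LabelID, ReleaseYear, StudioID, TrackID} — all of the relation — so {ArtistID, TrackID} is a candidate key.
{LabelID, ReleaseYear}⁺ = {ArtistID, Country, Duration, Genre, LabelID, ReleaseYear, StudioID, TrackID} — all of the relation — so {LabelID, ReleaseYear} is a candidate key.
{ReleaseYear, TrackID}⁺ = {ArtistID, Country, Duration, Genre, LabelID, ReleaseYear, StudioID, TrackID} — all of the relation — so {ReleaseYear, TrackID} is a candidate key.
No proper subset of any of these is a key, and no other minimal superkey exists.

{ArtistID, LabelID}, {ArtistID, TrackID}, {LabelID, ReleaseYear}, {ReleaseYear, TrackID}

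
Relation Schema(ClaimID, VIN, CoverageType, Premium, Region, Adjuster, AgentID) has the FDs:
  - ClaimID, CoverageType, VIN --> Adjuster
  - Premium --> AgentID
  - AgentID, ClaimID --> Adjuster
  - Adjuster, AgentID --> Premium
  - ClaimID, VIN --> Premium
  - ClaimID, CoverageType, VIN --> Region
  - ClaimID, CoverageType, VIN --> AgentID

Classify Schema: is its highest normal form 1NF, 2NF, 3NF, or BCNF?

Candidate key: {ClaimID, CoverageType, VIN}. Prime attributes: {ClaimID, CoverageType, VIN}.
For Premium --> AgentID we have {Premium}⁺ = {AgentID, Premium}; {Premium} is not a superkey, so BCNF fails.
Premium --> AgentID determines the non-prime attribute {AgentID} from a non-superkey — 3NF is violated.
Since {ClaimID, VIN} ⊂ {ClaimID, CoverageType, VIN} and {ClaimID, VIN}⁺ ⊇ {Adjuster, AgentID, Premium} with {Adjuster, AgentID, Premium} non-prime, there is a partial dependency; 2NF fails.

1NF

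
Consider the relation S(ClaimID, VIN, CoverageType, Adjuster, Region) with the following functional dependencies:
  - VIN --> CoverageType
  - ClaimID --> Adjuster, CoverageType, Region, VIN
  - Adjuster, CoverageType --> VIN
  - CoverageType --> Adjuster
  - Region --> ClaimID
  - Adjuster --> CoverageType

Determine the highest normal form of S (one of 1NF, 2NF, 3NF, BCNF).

2NF

Candidate keys: {ClaimID}, {Region}. Prime attributes: {ClaimID, Region}.
VIN --> CoverageType breaks BCNF: {VIN}⁺ = {Adjuster, CoverageType, VIN}, so {VIN} is not a superkey.
Because {CoverageType} is non-prime and the left side of VIN --> CoverageType is not a superkey, the relation is not in 3NF.
With only single-attribute keys there can be no partial dependency, so 2NF holds.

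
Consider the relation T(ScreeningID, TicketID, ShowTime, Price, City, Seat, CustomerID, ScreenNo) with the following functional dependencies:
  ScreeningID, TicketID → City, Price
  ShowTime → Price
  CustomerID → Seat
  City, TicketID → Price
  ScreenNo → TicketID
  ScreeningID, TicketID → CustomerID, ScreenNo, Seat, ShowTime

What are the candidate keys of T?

{ScreenNo, ScreeningID}, {ScreeningID, TicketID}

Attributes never on any right-hand side: {ScreeningID} — every candidate key must contain it.
Closure of {ScreenNo, ScreeningID} is {City, CustomerID, Price, ScreenNo, ScreeningID, Seat, ShowTime, TicketID}, the whole schema; {ScreenNo, ScreeningID} is a candidate key.
Closure of {ScreeningID, TicketID} is {City, CustomerID, Price, ScreenNo, ScreeningID, Seat, ShowTime, TicketID}, the whole schema; {ScreeningID, TicketID} is a candidate key.
Any other superkey properly contains one of these, so there are no further candidate keys.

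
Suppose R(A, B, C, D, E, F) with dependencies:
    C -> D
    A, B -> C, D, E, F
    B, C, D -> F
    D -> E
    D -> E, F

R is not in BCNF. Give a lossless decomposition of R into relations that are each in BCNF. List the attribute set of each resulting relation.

{A, B, C}; {C, D}; {D, E, F}

Candidate key of the original relation: {A, B}.
Within {A, B, C, D, E, F}: {C}⁺ ∩ {A, B, C, D, E, F} = {C, D, E, F}, not the whole set, so C -> D, E, F violates BCNF; decompose into {C, D, E, F} and {A, B, C}.
Within {C, D, E, F}: {D}⁺ ∩ {C, D, E, F} = {D, E, F}, not the whole set, so D -> E, F violates BCNF; decompose into {D, E, F} and {C, D}.
{D, E, F} has no BCNF violation.
{C, D} has no BCNF violation.
{A, B, C} has no BCNF violation.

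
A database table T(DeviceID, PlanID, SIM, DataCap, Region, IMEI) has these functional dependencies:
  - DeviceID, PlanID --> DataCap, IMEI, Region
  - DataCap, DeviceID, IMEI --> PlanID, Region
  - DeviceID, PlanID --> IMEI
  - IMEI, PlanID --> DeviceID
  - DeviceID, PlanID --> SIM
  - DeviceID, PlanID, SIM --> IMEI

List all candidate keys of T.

{DeviceID, PlanID} is a candidate key since {DeviceID, PlanID}⁺ = {DataCap, DeviceID, IMEI, PlanID, Region, SIM} covers every attribute.
{IMEI, PlanID} is a candidate key since {IMEI, PlanID}⁺ = {DataCap, DeviceID, IMEI, PlanID, Region, SIM} covers every attribute.
{DataCap, DeviceID, IMEI} is a candidate key since {DataCap, DeviceID, IMEI}⁺ = {DataCap, DeviceID, IMEI, PlanID, Region, SIM} covers every attribute.
Any other superkey properly contains one of these, so there are no further candidate keys.

{DataCap, DeviceID, IMEI}, {DeviceID, PlanID}, {IMEI, PlanID}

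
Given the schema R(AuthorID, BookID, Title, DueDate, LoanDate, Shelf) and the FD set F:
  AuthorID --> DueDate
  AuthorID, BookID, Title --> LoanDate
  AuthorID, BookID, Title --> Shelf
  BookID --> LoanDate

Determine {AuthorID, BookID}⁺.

{AuthorID, BookID, DueDate, LoanDate}

Start with {AuthorID, BookID}.
AuthorID --> DueDate applies; add {DueDate} → now {AuthorID, BookID, DueDate}.
BookID --> LoanDate applies; add {LoanDate} → now {AuthorID, BookID, DueDate, LoanDate}.
No further FD applies.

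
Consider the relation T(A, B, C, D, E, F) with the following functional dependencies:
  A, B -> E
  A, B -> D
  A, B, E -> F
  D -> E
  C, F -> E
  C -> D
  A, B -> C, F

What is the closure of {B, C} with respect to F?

Start with {B, C}.
C -> D applies; add {D} → now {B, C, D}.
D -> E applies; add {E} → now {B, C, D, E}.
No further FD applies.

{B, C, D, E}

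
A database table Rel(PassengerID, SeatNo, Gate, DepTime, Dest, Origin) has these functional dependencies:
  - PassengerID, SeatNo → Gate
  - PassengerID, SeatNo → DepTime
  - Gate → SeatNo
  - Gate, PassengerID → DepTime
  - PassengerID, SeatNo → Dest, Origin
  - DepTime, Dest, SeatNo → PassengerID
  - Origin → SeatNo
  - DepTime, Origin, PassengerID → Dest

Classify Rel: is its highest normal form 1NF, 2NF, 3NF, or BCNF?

3NF

Candidate keys: {DepTime, Dest, Gate}, {DepTime, Dest, Origin}, {DepTime, Dest, SeatNo}, {Gate, PassengerID}, {Origin, PassengerID}, {PassengerID, SeatNo}. Prime attributes: {DepTime, Dest, Gate, Origin, PassengerID, SeatNo}.
Gate → SeatNo breaks BCNF: {Gate}⁺ = {Gate, SeatNo}, so {Gate} is not a superkey.
Its right-hand attributes {SeatNo} are all prime, as are those of every other non-superkey FD — the relation is in 3NF.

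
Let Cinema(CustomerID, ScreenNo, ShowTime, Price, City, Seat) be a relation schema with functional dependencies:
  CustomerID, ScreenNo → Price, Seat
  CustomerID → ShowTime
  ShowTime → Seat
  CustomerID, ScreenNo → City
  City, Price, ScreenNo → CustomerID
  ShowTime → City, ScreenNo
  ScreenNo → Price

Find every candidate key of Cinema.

{CustomerID} is a candidate key since {CustomerID}⁺ = {City, CustomerID, Price, ScreenNo, Seat, ShowTime} covers every attribute.
{ShowTime} is a candidate key since {ShowTime}⁺ = {City, CustomerID, Price, ScreenNo, Seat, ShowTime} covers every attribute.
{City, ScreenNo} is a candidate key since {City, ScreenNo}⁺ = {City, CustomerID, Price, ScreenNo, Seat, ShowTime} covers every attribute.
These are minimal and exhaustive — every other superkey contains one of them.

{City, ScreenNo}, {CustomerID}, {ShowTime}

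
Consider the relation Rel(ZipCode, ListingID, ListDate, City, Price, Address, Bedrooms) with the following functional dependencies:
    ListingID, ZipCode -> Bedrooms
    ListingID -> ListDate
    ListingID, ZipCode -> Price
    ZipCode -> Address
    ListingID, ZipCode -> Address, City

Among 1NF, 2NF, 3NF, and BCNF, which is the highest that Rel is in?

1NF

Candidate key: {ListingID, ZipCode}. Prime attributes: {ListingID, ZipCode}.
ListingID -> ListDate breaks BCNF: {ListingID}⁺ = {ListDate, ListingID}, so {ListingID} is not a superkey.
ListingID -> ListDate determines the non-prime attribute {ListDate} from a non-superkey — 3NF is violated.
{ListingID} is a proper subset of the key {ListingID, ZipCode}, and {ListingID}⁺ contains the non-prime attribute {ListDate} — a partial dependency, so 2NF is violated.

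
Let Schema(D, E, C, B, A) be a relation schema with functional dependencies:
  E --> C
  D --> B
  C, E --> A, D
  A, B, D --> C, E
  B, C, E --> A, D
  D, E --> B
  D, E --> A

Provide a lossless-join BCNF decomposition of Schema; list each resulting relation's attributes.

Candidate keys of the original relation: {A, D}, {E}.
Within {A, B, C, D, E}: {D}⁺ ∩ {A, B, C, D, E} = {B, D}, not the whole set, so D --> B violates BCNF; decompose into {B, D} and {A, C, D, E}.
{B, D} is in BCNF.
{A, C, D, E} is in BCNF.

{A, C, D, E}; {B, D}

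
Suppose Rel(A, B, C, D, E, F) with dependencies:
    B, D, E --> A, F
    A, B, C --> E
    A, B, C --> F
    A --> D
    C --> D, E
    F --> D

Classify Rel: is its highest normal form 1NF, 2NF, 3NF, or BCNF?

1NF

Candidate key: {B, C}. Prime attributes: {B, C}.
B, D, E --> A, F breaks BCNF: {B, D, E}⁺ = {A, B, D, E, F}, so {B, D, E} is not a superkey.
B, D, E --> A, F determines the non-prime attributes {A, F} from a non-superkey — 3NF is violated.
Since {C} ⊂ {B, C} and {C}⁺ ⊇ {D, E} with {D, E} non-prime, there is a partial dependency; 2NF fails.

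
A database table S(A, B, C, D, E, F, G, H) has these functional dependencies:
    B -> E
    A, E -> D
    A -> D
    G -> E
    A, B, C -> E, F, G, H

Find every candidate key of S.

{A, B, C}

Attributes never on any right-hand side: {A, B, C} — every candidate key must contain all of them.
{A, B, C}⁺ = {A, B, C, D, E, F, G, H} — all of the relation — so {A, B, C} is a candidate key.
No smaller or unrelated set reaches every attribute, so there are no other keys.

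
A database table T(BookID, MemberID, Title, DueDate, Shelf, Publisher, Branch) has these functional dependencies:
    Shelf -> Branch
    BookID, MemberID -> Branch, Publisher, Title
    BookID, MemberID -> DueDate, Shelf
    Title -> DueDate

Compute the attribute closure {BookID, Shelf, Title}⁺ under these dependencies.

{BookID, Branch, DueDate, Shelf, Title}

Start with {BookID, Shelf, Title}.
Shelf -> Branch applies; add {Branch} → now {BookID, Branch, Shelf, Title}.
Title -> DueDate applies; add {DueDate} → now {BookID, Branch, DueDate, Shelf, Title}.
No further FD applies.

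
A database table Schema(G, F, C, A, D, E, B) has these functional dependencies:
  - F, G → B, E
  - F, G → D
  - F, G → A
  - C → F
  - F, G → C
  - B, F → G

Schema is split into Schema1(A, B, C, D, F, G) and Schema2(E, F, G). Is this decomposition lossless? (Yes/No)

Yes

The shared attributes are {F, G} and {F, G}⁺ = {A, B, C, D, E, F, G}.
Since Schema1 ⊆ {A, B, C, D, E, F, G}, the intersection is a superkey of Schema1; the decomposition is lossless.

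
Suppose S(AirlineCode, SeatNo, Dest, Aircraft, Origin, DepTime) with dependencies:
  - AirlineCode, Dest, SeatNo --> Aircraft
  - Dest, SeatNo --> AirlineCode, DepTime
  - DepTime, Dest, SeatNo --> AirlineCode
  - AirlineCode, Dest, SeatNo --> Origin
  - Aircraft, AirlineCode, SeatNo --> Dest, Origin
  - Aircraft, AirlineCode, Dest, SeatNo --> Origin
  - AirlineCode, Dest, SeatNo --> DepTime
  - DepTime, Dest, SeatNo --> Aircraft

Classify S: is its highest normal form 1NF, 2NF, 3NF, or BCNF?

Candidate keys: {Aircraft, AirlineCode, SeatNo}, {Dest, SeatNo}. Prime attributes: {Aircraft, AirlineCode, Dest, SeatNo}.
Each dependency's left side is a superkey — BCNF holds.

BCNF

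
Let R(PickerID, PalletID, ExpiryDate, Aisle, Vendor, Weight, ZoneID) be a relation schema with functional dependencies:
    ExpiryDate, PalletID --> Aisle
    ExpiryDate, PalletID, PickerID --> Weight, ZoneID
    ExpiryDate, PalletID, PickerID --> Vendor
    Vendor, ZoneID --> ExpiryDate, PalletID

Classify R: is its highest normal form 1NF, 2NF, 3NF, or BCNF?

1NF

Candidate keys: {ExpiryDate, PalletID, PickerID}, {PickerID, Vendor, ZoneID}. Prime attributes: {ExpiryDate, PalletID, PickerID, Vendor, ZoneID}.
ExpiryDate, PalletID --> Aisle: {ExpiryDate, PalletID}⁺ = {Aisle, ExpiryDate, PalletID}, which is not all of the attributes, so the left side is not a superkey — BCNF is violated.
ExpiryDate, PalletID --> Aisle has non-prime {Aisle} on the right and a non-superkey on the left, so 3NF fails.
{ExpiryDate, PalletID} is a proper subset of the key {ExpiryDate, PalletID, PickerID}, and {ExpiryDate, PalletID}⁺ contains the non-prime attribute {Aisle} — a partial dependency, so 2NF is violated.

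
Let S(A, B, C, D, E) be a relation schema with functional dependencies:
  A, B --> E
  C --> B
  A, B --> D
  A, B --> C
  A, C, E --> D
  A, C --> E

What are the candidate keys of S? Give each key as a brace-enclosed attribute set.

{A, B}, {A, C}

{A} never appears on the right of any FD, so every key must include it.
Closure of {A, B} is {A, B, C, D, E}, the whole schema; {A, B} is a candidate key.
Closure of {A, C} is {A, B, C, D, E}, the whole schema; {A, C} is a candidate key.
These are minimal and exhaustive — every other superkey contains one of them.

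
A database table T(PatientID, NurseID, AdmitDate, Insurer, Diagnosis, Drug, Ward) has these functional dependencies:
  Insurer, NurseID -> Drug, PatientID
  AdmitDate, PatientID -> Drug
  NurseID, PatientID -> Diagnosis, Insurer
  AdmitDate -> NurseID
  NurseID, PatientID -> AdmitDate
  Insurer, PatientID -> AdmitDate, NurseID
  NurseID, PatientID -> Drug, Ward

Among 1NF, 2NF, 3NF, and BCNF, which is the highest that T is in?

3NF

Candidate keys: {AdmitDate, Insurer}, {AdmitDate, PatientID}, {Insurer, NurseID}, {Insurer, PatientID}, {NurseID, PatientID}. Prime attributes: {AdmitDate, Insurer, NurseID, PatientID}.
For AdmitDate -> NurseID we have {AdmitDate}⁺ = {AdmitDate, NurseID}; {AdmitDate} is not a superkey, so BCNF fails.
But every attribute on its right side ({NurseID}) is prime, and the same holds for every other non-superkey FD, so 3NF still holds.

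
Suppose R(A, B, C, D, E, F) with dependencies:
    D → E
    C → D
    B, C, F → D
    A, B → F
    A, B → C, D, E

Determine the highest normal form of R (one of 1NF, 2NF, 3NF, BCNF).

Candidate key: {A, B}. Prime attributes: {A, B}.
D → E breaks BCNF: {D}⁺ = {D, E}, so {D} is not a superkey.
D → E has non-prime {E} on the right and a non-superkey on the left, so 3NF fails.
Checking every proper subset of each key, none determines a non-prime attribute — 2NF is satisfied.

2NF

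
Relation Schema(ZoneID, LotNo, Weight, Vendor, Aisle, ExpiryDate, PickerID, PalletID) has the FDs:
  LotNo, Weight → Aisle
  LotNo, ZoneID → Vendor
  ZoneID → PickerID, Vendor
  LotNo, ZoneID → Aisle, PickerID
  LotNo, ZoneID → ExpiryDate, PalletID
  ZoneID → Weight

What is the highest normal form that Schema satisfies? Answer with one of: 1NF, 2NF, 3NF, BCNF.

1NF

Candidate key: {LotNo, ZoneID}. Prime attributes: {LotNo, ZoneID}.
For LotNo, Weight → Aisle we have {LotNo, Weight}⁺ = {Aisle, LotNo, Weight}; {LotNo, Weight} is not a superkey, so BCNF fails.
Because {Aisle} is non-prime and the left side of LotNo, Weight → Aisle is not a superkey, the relation is not in 3NF.
Since {ZoneID} ⊂ {LotNo, ZoneID} and {ZoneID}⁺ ⊇ {PickerID, Vendor, Weight} with {PickerID, Vendor, Weight} non-prime, there is a partial dependency; 2NF fails.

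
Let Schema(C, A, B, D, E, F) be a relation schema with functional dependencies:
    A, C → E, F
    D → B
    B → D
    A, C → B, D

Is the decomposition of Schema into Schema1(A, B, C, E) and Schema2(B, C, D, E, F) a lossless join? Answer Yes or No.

Schema1 ∩ Schema2 = {B, C, E}; its closure under F is {B, C, D, E}.
Neither Schema1 nor Schema2 is contained in that closure, so the decomposition is lossy.

No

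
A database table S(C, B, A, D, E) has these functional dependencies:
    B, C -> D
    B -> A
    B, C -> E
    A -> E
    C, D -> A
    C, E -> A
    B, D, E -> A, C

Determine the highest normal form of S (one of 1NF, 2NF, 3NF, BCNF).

Candidate keys: {B, C}, {B, D}. Prime attributes: {B, C, D}.
B -> A: {B}⁺ = {A, B, E}, which is not all of the attributes, so the left side is not a superkey — BCNF is violated.
B -> A has non-prime {A} on the right and a non-superkey on the left, so 3NF fails.
Since {B} ⊂ {B, C} and {B}⁺ ⊇ {A, E} with {A, E} non-prime, there is a partial dependency; 2NF fails.

1NF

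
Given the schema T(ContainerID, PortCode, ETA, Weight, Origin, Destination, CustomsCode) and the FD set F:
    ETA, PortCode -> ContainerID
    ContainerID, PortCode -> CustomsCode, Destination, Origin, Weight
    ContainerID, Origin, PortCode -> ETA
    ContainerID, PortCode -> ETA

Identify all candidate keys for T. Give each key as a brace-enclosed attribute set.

Attributes never on any right-hand side: {PortCode} — every candidate key must contain it.
{ContainerID, PortCode}⁺ = {ContainerID, CustomsCode, Destination, ETA, Origin, PortCode, Weight}, which is every attribute, so {ContainerID, PortCode} is a candidate key.
{ETA, PortCode}⁺ = {ContainerID, CustomsCode, Destination, ETA, Origin, PortCode, Weight}, which is every attribute, so {ETA, PortCode} is a candidate key.
These are minimal and exhaustive — every other superkey contains one of them.

{ContainerID, PortCode}, {ETA, PortCode}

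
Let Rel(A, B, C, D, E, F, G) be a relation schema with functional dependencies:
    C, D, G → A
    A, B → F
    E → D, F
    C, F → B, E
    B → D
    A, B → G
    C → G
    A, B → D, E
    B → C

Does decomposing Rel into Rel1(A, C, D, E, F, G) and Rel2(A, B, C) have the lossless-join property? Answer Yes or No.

Rel1 ∩ Rel2 = {A, C}; its closure under F is {A, C, G}.
Neither Rel1 nor Rel2 is contained in that closure, so the decomposition is lossy.

No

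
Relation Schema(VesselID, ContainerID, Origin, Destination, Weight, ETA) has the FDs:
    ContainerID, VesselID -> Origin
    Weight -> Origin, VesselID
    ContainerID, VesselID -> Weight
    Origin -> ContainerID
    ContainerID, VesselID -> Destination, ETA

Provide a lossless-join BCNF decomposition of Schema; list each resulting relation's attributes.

{ContainerID, Origin}; {Destination, ETA, Origin, VesselID, Weight}

Candidate keys of the original relation: {ContainerID, VesselID}, {Origin, VesselID}, {Weight}.
{ContainerID, Destination, ETA, Origin, VesselID, Weight}: {Origin} determines {ContainerID, Origin} here but is not a superkey — split on Origin -> ContainerID, giving {ContainerID, Origin} and {Destination, ETA, Origin, VesselID, Weight}.
{ContainerID, Origin} has no BCNF violation.
{Destination, ETA, Origin, VesselID, Weight} has no BCNF violation.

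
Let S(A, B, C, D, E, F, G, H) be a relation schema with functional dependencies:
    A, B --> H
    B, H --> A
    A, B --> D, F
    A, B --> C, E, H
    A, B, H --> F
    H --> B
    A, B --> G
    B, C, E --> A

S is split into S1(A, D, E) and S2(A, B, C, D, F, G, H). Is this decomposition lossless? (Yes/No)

The shared attributes are {A, D} and {A, D}⁺ = {A, D}.
Neither S1 nor S2 is contained in that closure, so the decomposition is lossy.

No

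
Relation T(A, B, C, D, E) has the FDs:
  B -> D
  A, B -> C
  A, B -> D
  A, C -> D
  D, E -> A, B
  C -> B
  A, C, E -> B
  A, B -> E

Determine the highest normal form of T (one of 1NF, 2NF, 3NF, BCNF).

3NF

Candidate keys: {A, B}, {A, C}, {B, E}, {C, E}, {D, E}. Prime attributes: {A, B, C, D, E}.
B -> D: {B}⁺ = {B, D}, which is not all of the attributes, so the left side is not a superkey — BCNF is violated.
Since {D} ⊆ prime attributes and every other non-superkey FD also has a prime right side, the schema is in 3NF.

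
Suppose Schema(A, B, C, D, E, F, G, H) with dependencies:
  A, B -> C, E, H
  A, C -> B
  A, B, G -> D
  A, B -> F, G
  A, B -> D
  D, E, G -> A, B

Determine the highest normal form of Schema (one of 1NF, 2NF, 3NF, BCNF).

Candidate keys: {A, B}, {A, C}, {D, E, G}. Prime attributes: {A, B, C, D, E, G}.
Every FD has a superkey on the left, so the relation is in BCNF.

BCNF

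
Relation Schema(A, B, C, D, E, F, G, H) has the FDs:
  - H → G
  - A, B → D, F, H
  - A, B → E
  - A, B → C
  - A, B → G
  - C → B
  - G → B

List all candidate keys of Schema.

{A} never appears on the right of any FD, so every key must include it.
Closure of {A, B} is {A, B, C, D, E, F, G, H}, the whole schema; {A, B} is a candidate key.
Closure of {A, C} is {A, B, C, D, E, F, G, H}, the whole schema; {A, C} is a candidate key.
Closure of {A, G} is {A, B, C, D, E, F, G, H}, the whole schema; {A, G} is a candidate key.
Closure of {A, H} is {A, B, C, D, E, F, G, H}, the whole schema; {A, H} is a candidate key.
Any other superkey properly contains one of these, so there are no further candidate keys.

{A, B}, {A, C}, {A, G}, {A, H}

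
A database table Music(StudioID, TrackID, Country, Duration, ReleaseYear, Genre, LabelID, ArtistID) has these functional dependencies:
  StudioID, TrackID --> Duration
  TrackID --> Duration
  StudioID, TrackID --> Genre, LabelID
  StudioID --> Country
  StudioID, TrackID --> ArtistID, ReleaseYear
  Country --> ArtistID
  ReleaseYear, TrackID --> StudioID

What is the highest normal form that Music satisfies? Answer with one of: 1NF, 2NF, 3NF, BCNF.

1NF

Candidate keys: {ReleaseYear, TrackID}, {StudioID, TrackID}. Prime attributes: {ReleaseYear, StudioID, TrackID}.
TrackID --> Duration: {TrackID}⁺ = {Duration, TrackID}, which is not all of the attributes, so the left side is not a superkey — BCNF is violated.
Because {Duration} is non-prime and the left side of TrackID --> Duration is not a superkey, the relation is not in 3NF.
The proper key subset {TrackID} of {ReleaseYear, TrackID} determines non-prime {Duration}, so the relation is not even in 2NF.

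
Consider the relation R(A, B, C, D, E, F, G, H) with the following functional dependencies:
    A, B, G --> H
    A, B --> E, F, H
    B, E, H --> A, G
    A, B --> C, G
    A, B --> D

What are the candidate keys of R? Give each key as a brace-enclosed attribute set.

No FD produces {B}, so it must be in every candidate key.
Closure of {A, B} is {A, B, C, D, E, F, G, H}, the whole schema; {A, B} is a candidate key.
Closure of {B, E, H} is {A, B, C, D, E, F, G, H}, the whole schema; {B, E, H} is a candidate key.
These are minimal and exhaustive — every other superkey contains one of them.

{A, B}, {B, E, H}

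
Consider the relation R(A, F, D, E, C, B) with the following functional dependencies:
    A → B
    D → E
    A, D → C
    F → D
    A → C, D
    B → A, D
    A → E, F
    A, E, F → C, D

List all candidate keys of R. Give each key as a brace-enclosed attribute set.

Closure of {A} is {A, B, C, D, E, F}, the whole schema; {A} is a candidate key.
Closure of {B} is {A, B, C, D, E, F}, the whole schema; {B} is a candidate key.
No proper subset of any of these is a key, and no other minimal superkey exists.

{A}, {B}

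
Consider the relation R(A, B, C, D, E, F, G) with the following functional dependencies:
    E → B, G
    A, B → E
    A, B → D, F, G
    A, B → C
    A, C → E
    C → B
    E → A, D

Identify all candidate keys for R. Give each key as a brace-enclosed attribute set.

{A, B}, {A, C}, {E}

{E} is a candidate key since {E}⁺ = {A, B, C, D, E, F, G} covers every attribute.
{A, B} is a candidate key since {A, B}⁺ = {A, B, C, D, E, F, G} covers every attribute.
{A, C} is a candidate key since {A, C}⁺ = {A, B, C, D, E, F, G} covers every attribute.
No proper subset of any of these is a key, and no other minimal superkey exists.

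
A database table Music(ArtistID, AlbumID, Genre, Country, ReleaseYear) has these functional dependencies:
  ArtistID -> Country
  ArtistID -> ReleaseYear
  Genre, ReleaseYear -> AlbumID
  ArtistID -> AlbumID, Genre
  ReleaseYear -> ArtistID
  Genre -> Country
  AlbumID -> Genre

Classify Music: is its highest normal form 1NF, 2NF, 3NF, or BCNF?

2NF

Candidate keys: {ArtistID}, {ReleaseYear}. Prime attributes: {ArtistID, ReleaseYear}.
Genre -> Country breaks BCNF: {Genre}⁺ = {Country, Genre}, so {Genre} is not a superkey.
Because {Country} is non-prime and the left side of Genre -> Country is not a superkey, the relation is not in 3NF.
All keys have size 1, which rules out partial dependencies — 2NF is satisfied.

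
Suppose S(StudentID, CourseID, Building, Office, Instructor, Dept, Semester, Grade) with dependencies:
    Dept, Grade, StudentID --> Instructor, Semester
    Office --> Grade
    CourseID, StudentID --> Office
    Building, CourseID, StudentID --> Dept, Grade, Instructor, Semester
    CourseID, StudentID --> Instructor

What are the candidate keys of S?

{Building, CourseID, StudentID}

Attributes never on any right-hand side: {Building, CourseID, StudentID} — every candidate key must contain all of them.
Closure of {Building, CourseID, StudentID} is {Building, CourseID, Dept, Grade, Instructor, Office, Semester, StudentID}, the whole schema; {Building, CourseID, StudentID} is a candidate key.
No smaller or unrelated set reaches every attribute, so there are no other keys.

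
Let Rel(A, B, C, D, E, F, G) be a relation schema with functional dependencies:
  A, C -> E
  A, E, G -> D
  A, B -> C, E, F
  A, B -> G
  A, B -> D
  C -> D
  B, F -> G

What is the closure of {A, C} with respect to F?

Start with {A, C}.
A, C -> E applies; add {E} → now {A, C, E}.
C -> D applies; add {D} → now {A, C, D, E}.
No further FD applies.

{A, C, D, E}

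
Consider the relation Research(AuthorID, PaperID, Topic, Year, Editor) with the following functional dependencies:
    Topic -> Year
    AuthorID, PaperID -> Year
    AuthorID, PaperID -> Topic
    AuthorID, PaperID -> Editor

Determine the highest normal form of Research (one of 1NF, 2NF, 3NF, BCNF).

2NF

Candidate key: {AuthorID, PaperID}. Prime attributes: {AuthorID, PaperID}.
Topic -> Year: {Topic}⁺ = {Topic, Year}, which is not all of the attributes, so the left side is not a superkey — BCNF is violated.
Because {Year} is non-prime and the left side of Topic -> Year is not a superkey, the relation is not in 3NF.
Checking every proper subset of each key, none determines a non-prime attribute — 2NF is satisfied.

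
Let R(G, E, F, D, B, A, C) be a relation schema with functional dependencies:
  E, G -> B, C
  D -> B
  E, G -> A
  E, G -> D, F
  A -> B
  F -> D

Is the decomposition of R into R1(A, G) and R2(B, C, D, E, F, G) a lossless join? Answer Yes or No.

No

R1 ∩ R2 = {G}; its closure under F is {G}.
The closure covers neither R1 nor R2 entirely; the join is not lossless.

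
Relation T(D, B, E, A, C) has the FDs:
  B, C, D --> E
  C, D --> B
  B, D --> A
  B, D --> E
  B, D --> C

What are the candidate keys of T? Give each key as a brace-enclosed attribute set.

Attributes never on any right-hand side: {D} — every candidate key must contain it.
{B, D}⁺ = {A, B, C, D, E} — all of the relation — so {B, D} is a candidate key.
{C, D}⁺ = {A, B, C, D, E} — all of the relation — so {C, D} is a candidate key.
These are minimal and exhaustive — every other superkey contains one of them.

{B, D}, {C, D}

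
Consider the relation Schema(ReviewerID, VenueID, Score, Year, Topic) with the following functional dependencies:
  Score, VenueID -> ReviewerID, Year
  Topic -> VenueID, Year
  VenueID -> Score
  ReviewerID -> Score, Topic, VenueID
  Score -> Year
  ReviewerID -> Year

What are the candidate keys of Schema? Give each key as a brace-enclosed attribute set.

{ReviewerID}, {Topic}, {VenueID}

{ReviewerID}⁺ = {ReviewerID, Score, Topic, VenueID, Year} — all of the relation — so {ReviewerID} is a candidate key.
{Topic}⁺ = {ReviewerID, Score, Topic, VenueID, Year} — all of the relation — so {Topic} is a candidate key.
{VenueID}⁺ = {ReviewerID, Score, Topic, VenueID, Year} — all of the relation — so {VenueID} is a candidate key.
Any other superkey properly contains one of these, so there are no further candidate keys.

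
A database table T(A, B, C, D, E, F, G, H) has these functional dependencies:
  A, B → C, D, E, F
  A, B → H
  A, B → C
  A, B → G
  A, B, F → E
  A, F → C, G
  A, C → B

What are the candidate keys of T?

Attributes never on any right-hand side: {A} — every candidate key must contain it.
{A, B}⁺ = {A, B, C, D, E, F, G, H}, which is every attribute, so {A, B} is a candidate key.
{A, C}⁺ = {A, B, C, D, E, F, G, H}, which is every attribute, so {A, C} is a candidate key.
{A, F}⁺ = {A, B, C, D, E, F, G, H}, which is every attribute, so {A, F} is a candidate key.
Any other superkey properly contains one of these, so there are no further candidate keys.

{A, B}, {A, C}, {A, F}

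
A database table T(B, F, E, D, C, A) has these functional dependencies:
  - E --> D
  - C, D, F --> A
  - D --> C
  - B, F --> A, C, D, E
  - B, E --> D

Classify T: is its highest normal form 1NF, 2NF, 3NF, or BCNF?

2NF

Candidate key: {B, F}. Prime attributes: {B, F}.
E --> D breaks BCNF: {E}⁺ = {C, D, E}, so {E} is not a superkey.
Because {D} is non-prime and the left side of E --> D is not a superkey, the relation is not in 3NF.
Checking every proper subset of each key, none determines a non-prime attribute — 2NF is satisfied.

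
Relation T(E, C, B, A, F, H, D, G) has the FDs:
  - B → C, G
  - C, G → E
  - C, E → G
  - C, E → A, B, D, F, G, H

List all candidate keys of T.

{B}, {C, E}, {C, G}

{B}⁺ = {A, B, C, D, E, F, G, H}, which is every attribute, so {B} is a candidate key.
{C, E}⁺ = {A, B, C, D, E, F, G, H}, which is every attribute, so {C, E} is a candidate key.
{C, G}⁺ = {A, B, C, D, E, F, G, H}, which is every attribute, so {C, G} is a candidate key.
Any other superkey properly contains one of these, so there are no further candidate keys.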